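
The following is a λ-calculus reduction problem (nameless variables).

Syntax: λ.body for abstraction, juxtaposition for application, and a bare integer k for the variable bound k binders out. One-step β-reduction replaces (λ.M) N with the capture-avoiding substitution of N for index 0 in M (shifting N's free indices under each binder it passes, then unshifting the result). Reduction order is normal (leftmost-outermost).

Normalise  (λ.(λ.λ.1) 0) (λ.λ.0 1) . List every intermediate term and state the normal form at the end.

  start: (λ.(λ.λ.1) 0) (λ.λ.0 1)
  [1] (λ.λ.1) (λ.λ.0 1)
  [2] λ.λ.λ.0 1

Answer: normal form = λ.λ.λ.0 1  (in 2 steps)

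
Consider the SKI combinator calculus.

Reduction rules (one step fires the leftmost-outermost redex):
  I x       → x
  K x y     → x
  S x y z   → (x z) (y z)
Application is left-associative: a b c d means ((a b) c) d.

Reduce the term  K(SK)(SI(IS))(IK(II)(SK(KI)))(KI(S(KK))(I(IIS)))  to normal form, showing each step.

Answer: normal form = S  (in 8 steps)

Working:
  start: K(SK)(SI(IS))(IK(II)(SK(KI)))(KI(S(KK))(I(IIS)))
  step 1: SK(IK(II)(SK(KI)))(KI(S(KK))(I(IIS)))
  step 2: K(KI(S(KK))(I(IIS)))(IK(II)(SK(KI))(KI(S(KK))(I(IIS))))
  step 3: KI(S(KK))(I(IIS))
  step 4: I(I(IIS))
  step 5: I(IIS)
  step 6: IIS
  step 7: IS
  step 8: S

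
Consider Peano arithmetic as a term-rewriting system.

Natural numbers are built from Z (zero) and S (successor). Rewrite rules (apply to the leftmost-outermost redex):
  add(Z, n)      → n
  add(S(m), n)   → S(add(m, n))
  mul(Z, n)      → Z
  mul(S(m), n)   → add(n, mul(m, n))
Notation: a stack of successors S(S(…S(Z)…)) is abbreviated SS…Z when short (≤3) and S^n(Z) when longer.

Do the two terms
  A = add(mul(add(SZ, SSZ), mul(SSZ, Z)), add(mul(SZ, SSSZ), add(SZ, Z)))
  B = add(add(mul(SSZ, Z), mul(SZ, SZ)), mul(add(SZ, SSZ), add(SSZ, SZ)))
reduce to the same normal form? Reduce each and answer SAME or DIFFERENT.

Answer: DIFFERENT — A ⇓ S^4(Z), B ⇓ S^10(Z)

Reduction:
Term A:
  start: add(mul(add(SZ, SSZ), mul(SSZ, Z)), add(mul(SZ, SSSZ), add(SZ, Z)))
  →1  add(mul(S(add(Z, SSZ)), mul(SSZ, Z)), add(mul(SZ, SSSZ), add(SZ, Z)))
  →2  add(add(mul(SSZ, Z), mul(add(Z, SSZ), mul(SSZ, Z))), add(mul(SZ, SSSZ), add(SZ, Z)))
  →3  add(add(add(Z, mul(SZ, Z)), mul(add(Z, SSZ), mul(SSZ, Z))), add(mul(SZ, SSSZ), add(SZ, Z)))
  →4  add(add(mul(SZ, Z), mul(add(Z, SSZ), mul(SSZ, Z))), add(mul(SZ, SSSZ), add(SZ, Z)))
  →5  add(add(add(Z, mul(Z, Z)), mul(add(Z, SSZ), mul(SSZ, Z))), add(mul(SZ, SSSZ), add(SZ, Z)))
  →6  add(add(mul(Z, Z), mul(add(Z, SSZ), mul(SSZ, Z))), add(mul(SZ, SSSZ), add(SZ, Z)))
  →7  add(add(Z, mul(add(Z, SSZ), mul(SSZ, Z))), add(mul(SZ, SSSZ), add(SZ, Z)))
  →8  add(mul(add(Z, SSZ), mul(SSZ, Z)), add(mul(SZ, SSSZ), add(SZ, Z)))
  →9  add(mul(SSZ, mul(SSZ, Z)), add(mul(SZ, SSSZ), add(SZ, Z)))
  →10  add(add(mul(SSZ, Z), mul(SZ, mul(SSZ, Z))), add(mul(SZ, SSSZ), add(SZ, Z)))
  →11  add(add(add(Z, mul(SZ, Z)), mul(SZ, mul(SSZ, Z))), add(mul(SZ, SSSZ), add(SZ, Z)))
  →12  add(add(mul(SZ, Z), mul(SZ, mul(SSZ, Z))), add(mul(SZ, SSSZ), add(SZ, Z)))
  →13  add(add(add(Z, mul(Z, Z)), mul(SZ, mul(SSZ, Z))), add(mul(SZ, SSSZ), add(SZ, Z)))
  →14  add(add(mul(Z, Z), mul(SZ, mul(SSZ, Z))), add(mul(SZ, SSSZ), add(SZ, Z)))
  →15  add(add(Z, mul(SZ, mul(SSZ, Z))), add(mul(SZ, SSSZ), add(SZ, Z)))
  →16  add(mul(SZ, mul(SSZ, Z)), add(mul(SZ, SSSZ), add(SZ, Z)))
  →17  add(add(mul(SSZ, Z), mul(Z, mul(SSZ, Z))), add(mul(SZ, SSSZ), add(SZ, Z)))
  →18  add(add(add(Z, mul(SZ, Z)), mul(Z, mul(SSZ, Z))), add(mul(SZ, SSSZ), add(SZ, Z)))
  →19  add(add(mul(SZ, Z), mul(Z, mul(SSZ, Z))), add(mul(SZ, SSSZ), add(SZ, Z)))
  →20  add(add(add(Z, mul(Z, Z)), mul(Z, mul(SSZ, Z))), add(mul(SZ, SSSZ), add(SZ, Z)))
  →21  add(add(mul(Z, Z), mul(Z, mul(SSZ, Z))), add(mul(SZ, SSSZ), add(SZ, Z)))
  →22  add(add(Z, mul(Z, mul(SSZ, Z))), add(mul(SZ, SSSZ), add(SZ, Z)))
  →23  add(mul(Z, mul(SSZ, Z)), add(mul(SZ, SSSZ), add(SZ, Z)))
  →24  add(Z, add(mul(SZ, SSSZ), add(SZ, Z)))
  →25  add(mul(SZ, SSSZ), add(SZ, Z))
  →26  add(add(SSSZ, mul(Z, SSSZ)), add(SZ, Z))
  →27  add(S(add(SSZ, mul(Z, SSSZ))), add(SZ, Z))
  →28  S(add(add(SSZ, mul(Z, SSSZ)), add(SZ, Z)))
  →29  S(add(S(add(SZ, mul(Z, SSSZ))), add(SZ, Z)))
  →30  S(S(add(add(SZ, mul(Z, SSSZ)), add(SZ, Z))))
  →31  S(S(add(S(add(Z, mul(Z, SSSZ))), add(SZ, Z))))
  →32  S(S(S(add(add(Z, mul(Z, SSSZ)), add(SZ, Z)))))
  →33  S(S(S(add(mul(Z, SSSZ), add(SZ, Z)))))
  →34  S(S(S(add(Z, add(SZ, Z)))))
  →35  S(S(S(add(SZ, Z))))
  →36  S(S(S(S(add(Z, Z)))))
  →37  S^4(Z)

Term B:
  start: add(add(mul(SSZ, Z), mul(SZ, SZ)), mul(add(SZ, SSZ), add(SSZ, SZ)))
  →1  add(add(add(Z, mul(SZ, Z)), mul(SZ, SZ)), mul(add(SZ, SSZ), add(SSZ, SZ)))
  →2  add(add(mul(SZ, Z), mul(SZ, SZ)), mul(add(SZ, SSZ), add(SSZ, SZ)))
  →3  add(add(add(Z, mul(Z, Z)), mul(SZ, SZ)), mul(add(SZ, SSZ), add(SSZ, SZ)))
  →4  add(add(mul(Z, Z), mul(SZ, SZ)), mul(add(SZ, SSZ), add(SSZ, SZ)))
  →5  add(add(Z, mul(SZ, SZ)), mul(add(SZ, SSZ), add(SSZ, SZ)))
  →6  add(mul(SZ, SZ), mul(add(SZ, SSZ), add(SSZ, SZ)))
  →7  add(add(SZ, mul(Z, SZ)), mul(add(SZ, SSZ), add(SSZ, SZ)))
  →8  add(S(add(Z, mul(Z, SZ))), mul(add(SZ, SSZ), add(SSZ, SZ)))
  →9  S(add(add(Z, mul(Z, SZ)), mul(add(SZ, SSZ), add(SSZ, SZ))))
  →10  S(add(mul(Z, SZ), mul(add(SZ, SSZ), add(SSZ, SZ))))
  →11  S(add(Z, mul(add(SZ, SSZ), add(SSZ, SZ))))
  →12  S(mul(add(SZ, SSZ), add(SSZ, SZ)))
  →13  S(mul(S(add(Z, SSZ)), add(SSZ, SZ)))
  →14  S(add(add(SSZ, SZ), mul(add(Z, SSZ), add(SSZ, SZ))))
  →15  S(add(S(add(SZ, SZ)), mul(add(Z, SSZ), add(SSZ, SZ))))
  →16  S(S(add(add(SZ, SZ), mul(add(Z, SSZ), add(SSZ, SZ)))))
  →17  S(S(add(S(add(Z, SZ)), mul(add(Z, SSZ), add(SSZ, SZ)))))
  →18  S(S(S(add(add(Z, SZ), mul(add(Z, SSZ), add(SSZ, SZ))))))
  →19  S(S(S(add(SZ, mul(add(Z, SSZ), add(SSZ, SZ))))))
  →20  S(S(S(S(add(Z, mul(add(Z, SSZ), add(SSZ, SZ)))))))
  →21  S(S(S(S(mul(add(Z, SSZ), add(SSZ, SZ))))))
  →22  S(S(S(S(mul(SSZ, add(SSZ, SZ))))))
  →23  S(S(S(S(add(add(SSZ, SZ), mul(SZ, add(SSZ, SZ)))))))
  →24  S(S(S(S(add(S(add(SZ, SZ)), mul(SZ, add(SSZ, SZ)))))))
  →25  S(S(S(S(S(add(add(SZ, SZ), mul(SZ, add(SSZ, SZ))))))))
  →26  S(S(S(S(S(add(S(add(Z, SZ)), mul(SZ, add(SSZ, SZ))))))))
  →27  S(S(S(S(S(S(add(add(Z, SZ), mul(SZ, add(SSZ, SZ)))))))))
  →28  S(S(S(S(S(S(add(SZ, mul(SZ, add(SSZ, SZ)))))))))
  →29  S(S(S(S(S(S(S(add(Z, mul(SZ, add(SSZ, SZ))))))))))
  →30  S(S(S(S(S(S(S(mul(SZ, add(SSZ, SZ)))))))))
  →31  S(S(S(S(S(S(S(add(add(SSZ, SZ), mul(Z, add(SSZ, SZ))))))))))
  →32  S(S(S(S(S(S(S(add(S(add(SZ, SZ)), mul(Z, add(SSZ, SZ))))))))))
  →33  S(S(S(S(S(S(S(S(add(add(SZ, SZ), mul(Z, add(SSZ, SZ)))))))))))
  →34  S(S(S(S(S(S(S(S(add(S(add(Z, SZ)), mul(Z, add(SSZ, SZ)))))))))))
  →35  S(S(S(S(S(S(S(S(S(add(add(Z, SZ), mul(Z, add(SSZ, SZ))))))))))))
  →36  S(S(S(S(S(S(S(S(S(add(SZ, mul(Z, add(SSZ, SZ))))))))))))
  →37  S(S(S(S(S(S(S(S(S(S(add(Z, mul(Z, add(SSZ, SZ)))))))))))))
  →38  S(S(S(S(S(S(S(S(S(S(mul(Z, add(SSZ, SZ))))))))))))
  →39  S^10(Z)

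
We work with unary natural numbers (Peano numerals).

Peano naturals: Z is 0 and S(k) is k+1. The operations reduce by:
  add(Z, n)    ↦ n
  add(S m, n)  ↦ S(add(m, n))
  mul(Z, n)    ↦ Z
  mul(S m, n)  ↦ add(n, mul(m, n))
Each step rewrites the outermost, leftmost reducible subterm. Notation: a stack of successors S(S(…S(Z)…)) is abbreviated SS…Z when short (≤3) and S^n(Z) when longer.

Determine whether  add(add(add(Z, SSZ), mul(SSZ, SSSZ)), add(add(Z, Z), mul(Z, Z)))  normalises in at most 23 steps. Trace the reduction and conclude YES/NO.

  start: add(add(add(Z, SSZ), mul(SSZ, SSSZ)), add(add(Z, Z), mul(Z, Z)))
  →1  add(add(SSZ, mul(SSZ, SSSZ)), add(add(Z, Z), mul(Z, Z)))
  →2  add(S(add(SZ, mul(SSZ, SSSZ))), add(add(Z, Z), mul(Z, Z)))
  →3  S(add(add(SZ, mul(SSZ, SSSZ)), add(add(Z, Z), mul(Z, Z))))
  →4  S(add(S(add(Z, mul(SSZ, SSSZ))), add(add(Z, Z), mul(Z, Z))))
  →5  S(S(add(add(Z, mul(SSZ, SSSZ)), add(add(Z, Z), mul(Z, Z)))))
  →6  S(S(add(mul(SSZ, SSSZ), add(add(Z, Z), mul(Z, Z)))))
  →7  S(S(add(add(SSSZ, mul(SZ, SSSZ)), add(add(Z, Z), mul(Z, Z)))))
  →8  S(S(add(S(add(SSZ, mul(SZ, SSSZ))), add(add(Z, Z), mul(Z, Z)))))
  →9  S(S(S(add(add(SSZ, mul(SZ, SSSZ)), add(add(Z, Z), mul(Z, Z))))))
  →10  S(S(S(add(S(add(SZ, mul(SZ, SSSZ))), add(add(Z, Z), mul(Z, Z))))))
  →11  S(S(S(S(add(add(SZ, mul(SZ, SSSZ)), add(add(Z, Z), mul(Z, Z)))))))
  →12  S(S(S(S(add(S(add(Z, mul(SZ, SSSZ))), add(add(Z, Z), mul(Z, Z)))))))
  →13  S(S(S(S(S(add(add(Z, mul(SZ, SSSZ)), add(add(Z, Z), mul(Z, Z))))))))
  →14  S(S(S(S(S(add(mul(SZ, SSSZ), add(add(Z, Z), mul(Z, Z))))))))
  →15  S(S(S(S(S(add(add(SSSZ, mul(Z, SSSZ)), add(add(Z, Z), mul(Z, Z))))))))
  →16  S(S(S(S(S(add(S(add(SSZ, mul(Z, SSSZ))), add(add(Z, Z), mul(Z, Z))))))))
  →17  S(S(S(S(S(S(add(add(SSZ, mul(Z, SSSZ)), add(add(Z, Z), mul(Z, Z)))))))))
  →18  S(S(S(S(S(S(add(S(add(SZ, mul(Z, SSSZ))), add(add(Z, Z), mul(Z, Z)))))))))
  →19  S(S(S(S(S(S(S(add(add(SZ, mul(Z, SSSZ)), add(add(Z, Z), mul(Z, Z))))))))))
  →20  S(S(S(S(S(S(S(add(S(add(Z, mul(Z, SSSZ))), add(add(Z, Z), mul(Z, Z))))))))))
  →21  S(S(S(S(S(S(S(S(add(add(Z, mul(Z, SSSZ)), add(add(Z, Z), mul(Z, Z)))))))))))
  →22  S(S(S(S(S(S(S(S(add(mul(Z, SSSZ), add(add(Z, Z), mul(Z, Z)))))))))))
  →23  S(S(S(S(S(S(S(S(add(Z, add(add(Z, Z), mul(Z, Z)))))))))))

Answer: NO — after 23 steps the term is S(S(S(S(S(S(S(S(add(Z, add(add(Z, Z), mul(Z, Z))))))))))), not yet normal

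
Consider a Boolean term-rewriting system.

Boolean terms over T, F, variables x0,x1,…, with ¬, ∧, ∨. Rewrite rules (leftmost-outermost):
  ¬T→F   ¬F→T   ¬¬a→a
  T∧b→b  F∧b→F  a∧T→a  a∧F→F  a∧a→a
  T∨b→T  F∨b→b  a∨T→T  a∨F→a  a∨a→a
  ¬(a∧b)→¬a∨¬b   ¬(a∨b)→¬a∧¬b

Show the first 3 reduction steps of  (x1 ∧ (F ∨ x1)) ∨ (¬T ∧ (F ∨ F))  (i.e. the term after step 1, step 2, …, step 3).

  start: (x1 ∧ (F ∨ x1)) ∨ (¬T ∧ (F ∨ F))
  →1  (x1 ∧ x1) ∨ (¬T ∧ (F ∨ F))
  →2  x1 ∨ (¬T ∧ (F ∨ F))
  →3  x1 ∨ (F ∧ (F ∨ F))

Answer: after 3 steps: x1 ∨ (F ∧ (F ∨ F))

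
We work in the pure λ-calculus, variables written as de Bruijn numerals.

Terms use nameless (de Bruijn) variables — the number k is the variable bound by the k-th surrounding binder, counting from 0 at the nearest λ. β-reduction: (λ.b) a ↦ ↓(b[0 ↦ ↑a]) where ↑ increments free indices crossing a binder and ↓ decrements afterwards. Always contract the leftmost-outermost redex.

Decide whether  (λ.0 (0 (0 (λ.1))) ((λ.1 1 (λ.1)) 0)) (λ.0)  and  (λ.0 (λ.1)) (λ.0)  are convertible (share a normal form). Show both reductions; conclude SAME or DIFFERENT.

Term A:
  start: (λ.0 (0 (0 (λ.1))) ((λ.1 1 (λ.1)) 0)) (λ.0)
  →1  (λ.0) ((λ.0) ((λ.0) (λ.λ.0))) ((λ.(λ.0) (λ.0) (λ.1)) (λ.0))
  →2  (λ.0) ((λ.0) (λ.λ.0)) ((λ.(λ.0) (λ.0) (λ.1)) (λ.0))
  →3  (λ.0) (λ.λ.0) ((λ.(λ.0) (λ.0) (λ.1)) (λ.0))
  →4  (λ.λ.0) ((λ.(λ.0) (λ.0) (λ.1)) (λ.0))
  →5  λ.0

Term B:
  start: (λ.0 (λ.1)) (λ.0)
  →1  (λ.0) (λ.λ.0)
  →2  λ.λ.0

Answer: DIFFERENT — A ⇓ λ.0, B ⇓ λ.λ.0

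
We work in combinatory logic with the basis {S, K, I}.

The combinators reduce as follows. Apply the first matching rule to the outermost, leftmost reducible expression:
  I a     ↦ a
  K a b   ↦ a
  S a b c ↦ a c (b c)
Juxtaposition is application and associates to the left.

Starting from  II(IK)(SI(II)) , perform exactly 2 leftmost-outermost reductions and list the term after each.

Answer: after 2 steps: IK(SI(II))

Reduction:
  start: II(IK)(SI(II))
  [1] I(IK)(SI(II))
  [2] IK(SI(II))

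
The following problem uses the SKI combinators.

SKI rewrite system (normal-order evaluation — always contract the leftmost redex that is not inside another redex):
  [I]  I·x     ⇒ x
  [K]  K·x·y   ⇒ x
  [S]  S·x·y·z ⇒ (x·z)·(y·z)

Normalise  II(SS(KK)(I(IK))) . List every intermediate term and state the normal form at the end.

Answer: normal form = SKK  (in 6 steps)

Working:
  start: II(SS(KK)(I(IK)))
  step 1: I(SS(KK)(I(IK)))
  step 2: SS(KK)(I(IK))
  step 3: S(I(IK))(KK(I(IK)))
  step 4: S(IK)(KK(I(IK)))
  step 5: SK(KK(I(IK)))
  step 6: SKK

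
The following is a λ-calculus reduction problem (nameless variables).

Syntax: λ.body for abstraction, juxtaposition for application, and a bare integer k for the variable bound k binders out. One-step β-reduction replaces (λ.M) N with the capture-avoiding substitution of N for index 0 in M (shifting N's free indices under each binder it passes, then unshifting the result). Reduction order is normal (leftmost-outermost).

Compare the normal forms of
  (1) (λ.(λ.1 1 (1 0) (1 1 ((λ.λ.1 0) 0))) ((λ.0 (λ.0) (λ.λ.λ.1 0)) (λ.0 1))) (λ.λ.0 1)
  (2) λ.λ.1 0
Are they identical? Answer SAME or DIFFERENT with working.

Term A:
  start: (λ.(λ.1 1 (1 0) (1 1 ((λ.λ.1 0) 0))) ((λ.0 (λ.0) (λ.λ.λ.1 0)) (λ.0 1))) (λ.λ.0 1)
  →1  (λ.(λ.λ.0 1) (λ.λ.0 1) ((λ.λ.0 1) 0) ((λ.λ.0 1) (λ.λ.0 1) ((λ.λ.1 0) 0))) ((λ.0 (λ.0) (λ.λ.λ.1 0)) (λ.0 (λ.λ.0 1)))
  →2  (λ.λ.0 1) (λ.λ.0 1) ((λ.λ.0 1) ((λ.0 (λ.0) (λ.λ.λ.1 0)) (λ.0 (λ.λ.0 1)))) ((λ.λ.0 1) (λ.λ.0 1) ((λ.λ.1 0) ((λ.0 (λ.0) (λ.λ.λ.1 0)) (λ.0 (λ.λ.0 1)))))
  →3  (λ.0 (λ.λ.0 1)) ((λ.λ.0 1) ((λ.0 (λ.0) (λ.λ.λ.1 0)) (λ.0 (λ.λ.0 1)))) ((λ.λ.0 1) (λ.λ.0 1) ((λ.λ.1 0) ((λ.0 (λ.0) (λ.λ.λ.1 0)) (λ.0 (λ.λ.0 1)))))
  →4  (λ.λ.0 1) ((λ.0 (λ.0) (λ.λ.λ.1 0)) (λ.0 (λ.λ.0 1))) (λ.λ.0 1) ((λ.λ.0 1) (λ.λ.0 1) ((λ.λ.1 0) ((λ.0 (λ.0) (λ.λ.λ.1 0)) (λ.0 (λ.λ.0 1)))))
  →5  (λ.0 ((λ.0 (λ.0) (λ.λ.λ.1 0)) (λ.0 (λ.λ.0 1)))) (λ.λ.0 1) ((λ.λ.0 1) (λ.λ.0 1) ((λ.λ.1 0) ((λ.0 (λ.0) (λ.λ.λ.1 0)) (λ.0 (λ.λ.0 1)))))
  →6  (λ.λ.0 1) ((λ.0 (λ.0) (λ.λ.λ.1 0)) (λ.0 (λ.λ.0 1))) ((λ.λ.0 1) (λ.λ.0 1) ((λ.λ.1 0) ((λ.0 (λ.0) (λ.λ.λ.1 0)) (λ.0 (λ.λ.0 1)))))
  →7  (λ.0 ((λ.0 (λ.0) (λ.λ.λ.1 0)) (λ.0 (λ.λ.0 1)))) ((λ.λ.0 1) (λ.λ.0 1) ((λ.λ.1 0) ((λ.0 (λ.0) (λ.λ.λ.1 0)) (λ.0 (λ.λ.0 1)))))
  →8  (λ.λ.0 1) (λ.λ.0 1) ((λ.λ.1 0) ((λ.0 (λ.0) (λ.λ.λ.1 0)) (λ.0 (λ.λ.0 1)))) ((λ.0 (λ.0) (λ.λ.λ.1 0)) (λ.0 (λ.λ.0 1)))
  →9  (λ.0 (λ.λ.0 1)) ((λ.λ.1 0) ((λ.0 (λ.0) (λ.λ.λ.1 0)) (λ.0 (λ.λ.0 1)))) ((λ.0 (λ.0) (λ.λ.λ.1 0)) (λ.0 (λ.λ.0 1)))
  →10  (λ.λ.1 0) ((λ.0 (λ.0) (λ.λ.λ.1 0)) (λ.0 (λ.λ.0 1))) (λ.λ.0 1) ((λ.0 (λ.0) (λ.λ.λ.1 0)) (λ.0 (λ.λ.0 1)))
  →11  (λ.(λ.0 (λ.0) (λ.λ.λ.1 0)) (λ.0 (λ.λ.0 1)) 0) (λ.λ.0 1) ((λ.0 (λ.0) (λ.λ.λ.1 0)) (λ.0 (λ.λ.0 1)))
  →12  (λ.0 (λ.0) (λ.λ.λ.1 0)) (λ.0 (λ.λ.0 1)) (λ.λ.0 1) ((λ.0 (λ.0) (λ.λ.λ.1 0)) (λ.0 (λ.λ.0 1)))
  →13  (λ.0 (λ.λ.0 1)) (λ.0) (λ.λ.λ.1 0) (λ.λ.0 1) ((λ.0 (λ.0) (λ.λ.λ.1 0)) (λ.0 (λ.λ.0 1)))
  →14  (λ.0) (λ.λ.0 1) (λ.λ.λ.1 0) (λ.λ.0 1) ((λ.0 (λ.0) (λ.λ.λ.1 0)) (λ.0 (λ.λ.0 1)))
  →15  (λ.λ.0 1) (λ.λ.λ.1 0) (λ.λ.0 1) ((λ.0 (λ.0) (λ.λ.λ.1 0)) (λ.0 (λ.λ.0 1)))
  →16  (λ.0 (λ.λ.λ.1 0)) (λ.λ.0 1) ((λ.0 (λ.0) (λ.λ.λ.1 0)) (λ.0 (λ.λ.0 1)))
  →17  (λ.λ.0 1) (λ.λ.λ.1 0) ((λ.0 (λ.0) (λ.λ.λ.1 0)) (λ.0 (λ.λ.0 1)))
  →18  (λ.0 (λ.λ.λ.1 0)) ((λ.0 (λ.0) (λ.λ.λ.1 0)) (λ.0 (λ.λ.0 1)))
  →19  (λ.0 (λ.0) (λ.λ.λ.1 0)) (λ.0 (λ.λ.0 1)) (λ.λ.λ.1 0)
  →20  (λ.0 (λ.λ.0 1)) (λ.0) (λ.λ.λ.1 0) (λ.λ.λ.1 0)
  →21  (λ.0) (λ.λ.0 1) (λ.λ.λ.1 0) (λ.λ.λ.1 0)
  →22  (λ.λ.0 1) (λ.λ.λ.1 0) (λ.λ.λ.1 0)
  →23  (λ.0 (λ.λ.λ.1 0)) (λ.λ.λ.1 0)
  →24  (λ.λ.λ.1 0) (λ.λ.λ.1 0)
  →25  λ.λ.1 0

Term B:
  start: λ.λ.1 0

Answer: SAME — A ⇓ λ.λ.1 0, B ⇓ λ.λ.1 0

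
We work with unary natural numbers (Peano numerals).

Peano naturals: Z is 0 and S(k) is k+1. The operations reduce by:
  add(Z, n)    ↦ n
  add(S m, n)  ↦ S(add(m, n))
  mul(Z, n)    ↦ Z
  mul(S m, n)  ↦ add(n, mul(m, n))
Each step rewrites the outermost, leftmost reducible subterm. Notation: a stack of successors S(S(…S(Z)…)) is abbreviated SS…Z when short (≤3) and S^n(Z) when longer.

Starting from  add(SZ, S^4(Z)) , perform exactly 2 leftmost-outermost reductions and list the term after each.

Answer: after 2 steps: S^5(Z)

Reduction:
  start: add(SZ, S^4(Z))
  →1  S(add(Z, S^4(Z)))
  →2  S^5(Z)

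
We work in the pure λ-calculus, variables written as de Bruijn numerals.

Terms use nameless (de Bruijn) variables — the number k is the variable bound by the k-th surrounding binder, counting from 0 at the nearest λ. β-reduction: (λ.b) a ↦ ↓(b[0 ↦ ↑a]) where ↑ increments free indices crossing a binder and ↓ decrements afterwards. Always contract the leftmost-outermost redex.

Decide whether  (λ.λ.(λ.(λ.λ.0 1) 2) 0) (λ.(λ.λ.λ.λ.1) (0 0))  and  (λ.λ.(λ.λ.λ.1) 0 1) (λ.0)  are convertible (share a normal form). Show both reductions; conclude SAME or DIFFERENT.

Answer: DIFFERENT — A ⇓ λ.λ.0 (λ.λ.λ.λ.1), B ⇓ λ.λ.λ.0

Derivation:
Term A:
  start: (λ.λ.(λ.(λ.λ.0 1) 2) 0) (λ.(λ.λ.λ.λ.1) (0 0))
  [1] λ.(λ.(λ.λ.0 1) (λ.(λ.λ.λ.λ.1) (0 0))) 0
  [2] λ.(λ.λ.0 1) (λ.(λ.λ.λ.λ.1) (0 0))
  [3] λ.λ.0 (λ.(λ.λ.λ.λ.1) (0 0))
  [4] λ.λ.0 (λ.λ.λ.λ.1)

Term B:
  start: (λ.λ.(λ.λ.λ.1) 0 1) (λ.0)
  [1] λ.(λ.λ.λ.1) 0 (λ.0)
  [2] λ.(λ.λ.1) (λ.0)
  [3] λ.λ.λ.0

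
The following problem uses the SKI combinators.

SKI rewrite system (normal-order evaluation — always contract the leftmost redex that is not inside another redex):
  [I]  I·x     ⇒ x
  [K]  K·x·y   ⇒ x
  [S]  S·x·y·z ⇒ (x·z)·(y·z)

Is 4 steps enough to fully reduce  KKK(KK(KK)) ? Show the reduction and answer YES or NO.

Answer: YES — reaches normal form KK in 2 ≤ 4 steps

Reduction:
  start: KKK(KK(KK))
  step 1: K(KK(KK))
  step 2: KK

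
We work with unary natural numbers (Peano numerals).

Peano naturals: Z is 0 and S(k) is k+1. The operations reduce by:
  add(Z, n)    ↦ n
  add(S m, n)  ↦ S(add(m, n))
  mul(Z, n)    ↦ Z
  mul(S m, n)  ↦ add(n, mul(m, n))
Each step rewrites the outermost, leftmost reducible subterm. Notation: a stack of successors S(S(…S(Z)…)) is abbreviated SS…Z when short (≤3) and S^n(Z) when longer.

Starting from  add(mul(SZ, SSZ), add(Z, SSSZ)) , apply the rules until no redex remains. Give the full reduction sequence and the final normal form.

  start: add(mul(SZ, SSZ), add(Z, SSSZ))
  step 1: add(add(SSZ, mul(Z, SSZ)), add(Z, SSSZ))
  step 2: add(S(add(SZ, mul(Z, SSZ))), add(Z, SSSZ))
  step 3: S(add(add(SZ, mul(Z, SSZ)), add(Z, SSSZ)))
  step 4: S(add(S(add(Z, mul(Z, SSZ))), add(Z, SSSZ)))
  step 5: S(S(add(add(Z, mul(Z, SSZ)), add(Z, SSSZ))))
  step 6: S(S(add(mul(Z, SSZ), add(Z, SSSZ))))
  step 7: S(S(add(Z, add(Z, SSSZ))))
  step 8: S(S(add(Z, SSSZ)))
  step 9: S^5(Z)

Answer: normal form = S^5(Z)  (in 9 steps)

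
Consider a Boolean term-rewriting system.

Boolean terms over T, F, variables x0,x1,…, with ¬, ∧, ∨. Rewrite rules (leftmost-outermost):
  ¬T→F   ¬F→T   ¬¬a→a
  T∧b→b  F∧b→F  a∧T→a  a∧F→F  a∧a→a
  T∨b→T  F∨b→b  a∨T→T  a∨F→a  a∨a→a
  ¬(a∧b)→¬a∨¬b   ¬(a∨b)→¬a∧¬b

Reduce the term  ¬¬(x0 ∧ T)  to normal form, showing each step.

Answer: normal form = x0  (in 2 steps)

Working:
  start: ¬¬(x0 ∧ T)
  →1  x0 ∧ T
  →2  x0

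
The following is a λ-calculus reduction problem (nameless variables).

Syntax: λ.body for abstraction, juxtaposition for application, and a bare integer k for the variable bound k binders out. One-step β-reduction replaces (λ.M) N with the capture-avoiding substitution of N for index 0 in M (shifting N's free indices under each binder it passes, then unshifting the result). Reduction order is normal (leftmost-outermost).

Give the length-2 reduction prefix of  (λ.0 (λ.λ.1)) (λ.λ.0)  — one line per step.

  start: (λ.0 (λ.λ.1)) (λ.λ.0)
  [1] (λ.λ.0) (λ.λ.1)
  [2] λ.0

Answer: after 2 steps: λ.0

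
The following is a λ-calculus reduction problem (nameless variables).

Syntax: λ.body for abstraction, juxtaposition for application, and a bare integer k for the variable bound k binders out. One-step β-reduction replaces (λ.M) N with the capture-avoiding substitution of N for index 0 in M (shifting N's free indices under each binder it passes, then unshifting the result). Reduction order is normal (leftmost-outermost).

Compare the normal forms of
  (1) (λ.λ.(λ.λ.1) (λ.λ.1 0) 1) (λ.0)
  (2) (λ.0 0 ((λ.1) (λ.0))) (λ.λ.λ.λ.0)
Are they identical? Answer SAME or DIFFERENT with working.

Answer: DIFFERENT — A ⇓ λ.λ.λ.1 0, B ⇓ λ.λ.0

Working:
Term A:
  start: (λ.λ.(λ.λ.1) (λ.λ.1 0) 1) (λ.0)
  step 1: λ.(λ.λ.1) (λ.λ.1 0) (λ.0)
  step 2: λ.(λ.λ.λ.1 0) (λ.0)
  step 3: λ.λ.λ.1 0

Term B:
  start: (λ.0 0 ((λ.1) (λ.0))) (λ.λ.λ.λ.0)
  step 1: (λ.λ.λ.λ.0) (λ.λ.λ.λ.0) ((λ.λ.λ.λ.λ.0) (λ.0))
  step 2: (λ.λ.λ.0) ((λ.λ.λ.λ.λ.0) (λ.0))
  step 3: λ.λ.0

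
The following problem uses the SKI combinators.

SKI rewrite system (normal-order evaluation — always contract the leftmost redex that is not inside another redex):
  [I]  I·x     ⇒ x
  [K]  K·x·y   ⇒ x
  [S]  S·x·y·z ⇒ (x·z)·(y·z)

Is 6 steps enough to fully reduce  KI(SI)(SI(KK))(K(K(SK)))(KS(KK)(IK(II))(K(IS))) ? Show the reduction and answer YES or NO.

  start: KI(SI)(SI(KK))(K(K(SK)))(KS(KK)(IK(II))(K(IS)))
  →1  I(SI(KK))(K(K(SK)))(KS(KK)(IK(II))(K(IS)))
  →2  SI(KK)(K(K(SK)))(KS(KK)(IK(II))(K(IS)))
  →3  I(K(K(SK)))(KK(K(K(SK))))(KS(KK)(IK(II))(K(IS)))
  →4  K(K(SK))(KK(K(K(SK))))(KS(KK)(IK(II))(K(IS)))
  →5  K(SK)(KS(KK)(IK(II))(K(IS)))
  →6  SK

Answer: YES — reaches normal form SK in 6 ≤ 6 steps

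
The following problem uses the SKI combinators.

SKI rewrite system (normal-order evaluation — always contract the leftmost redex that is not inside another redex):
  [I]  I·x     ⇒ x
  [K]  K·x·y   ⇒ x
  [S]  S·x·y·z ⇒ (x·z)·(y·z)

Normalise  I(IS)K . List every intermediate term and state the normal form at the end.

Answer: normal form = SK  (in 2 steps)

Reduction:
  start: I(IS)K
  →1  ISK
  →2  SK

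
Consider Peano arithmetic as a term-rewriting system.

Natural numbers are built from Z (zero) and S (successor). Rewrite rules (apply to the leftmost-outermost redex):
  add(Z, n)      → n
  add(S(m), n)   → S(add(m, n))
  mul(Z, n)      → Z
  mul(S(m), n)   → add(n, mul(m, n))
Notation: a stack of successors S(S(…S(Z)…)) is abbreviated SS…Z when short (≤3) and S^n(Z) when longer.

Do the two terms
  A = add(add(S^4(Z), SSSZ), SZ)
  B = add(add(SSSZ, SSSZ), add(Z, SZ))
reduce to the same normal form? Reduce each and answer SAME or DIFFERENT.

Term A:
  start: add(add(S^4(Z), SSSZ), SZ)
  →1  add(S(add(SSSZ, SSSZ)), SZ)
  →2  S(add(add(SSSZ, SSSZ), SZ))
  →3  S(add(S(add(SSZ, SSSZ)), SZ))
  →4  S(S(add(add(SSZ, SSSZ), SZ)))
  →5  S(S(add(S(add(SZ, SSSZ)), SZ)))
  →6  S(S(S(add(add(SZ, SSSZ), SZ))))
  →7  S(S(S(add(S(add(Z, SSSZ)), SZ))))
  →8  S(S(S(S(add(add(Z, SSSZ), SZ)))))
  →9  S(S(S(S(add(SSSZ, SZ)))))
  →10  S(S(S(S(S(add(SSZ, SZ))))))
  →11  S(S(S(S(S(S(add(SZ, SZ)))))))
  →12  S(S(S(S(S(S(S(add(Z, SZ))))))))
  →13  S^8(Z)

Term B:
  start: add(add(SSSZ, SSSZ), add(Z, SZ))
  →1  add(S(add(SSZ, SSSZ)), add(Z, SZ))
  →2  S(add(add(SSZ, SSSZ), add(Z, SZ)))
  →3  S(add(S(add(SZ, SSSZ)), add(Z, SZ)))
  →4  S(S(add(add(SZ, SSSZ), add(Z, SZ))))
  →5  S(S(add(S(add(Z, SSSZ)), add(Z, SZ))))
  →6  S(S(S(add(add(Z, SSSZ), add(Z, SZ)))))
  →7  S(S(S(add(SSSZ, add(Z, SZ)))))
  →8  S(S(S(S(add(SSZ, add(Z, SZ))))))
  →9  S(S(S(S(S(add(SZ, add(Z, SZ)))))))
  →10  S(S(S(S(S(S(add(Z, add(Z, SZ))))))))
  →11  S(S(S(S(S(S(add(Z, SZ)))))))
  →12  S^7(Z)

Answer: DIFFERENT — A ⇓ S^8(Z), B ⇓ S^7(Z)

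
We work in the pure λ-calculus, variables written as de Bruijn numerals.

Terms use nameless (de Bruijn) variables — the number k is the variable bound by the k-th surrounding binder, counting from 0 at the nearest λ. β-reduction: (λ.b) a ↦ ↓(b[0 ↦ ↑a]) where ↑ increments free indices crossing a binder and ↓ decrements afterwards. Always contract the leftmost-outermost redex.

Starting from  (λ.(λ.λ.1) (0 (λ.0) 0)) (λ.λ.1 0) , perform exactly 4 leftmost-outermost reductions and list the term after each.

  start: (λ.(λ.λ.1) (0 (λ.0) 0)) (λ.λ.1 0)
  step 1: (λ.λ.1) ((λ.λ.1 0) (λ.0) (λ.λ.1 0))
  step 2: λ.(λ.λ.1 0) (λ.0) (λ.λ.1 0)
  step 3: λ.(λ.(λ.0) 0) (λ.λ.1 0)
  step 4: λ.(λ.0) (λ.λ.1 0)

Answer: after 4 steps: λ.(λ.0) (λ.λ.1 0)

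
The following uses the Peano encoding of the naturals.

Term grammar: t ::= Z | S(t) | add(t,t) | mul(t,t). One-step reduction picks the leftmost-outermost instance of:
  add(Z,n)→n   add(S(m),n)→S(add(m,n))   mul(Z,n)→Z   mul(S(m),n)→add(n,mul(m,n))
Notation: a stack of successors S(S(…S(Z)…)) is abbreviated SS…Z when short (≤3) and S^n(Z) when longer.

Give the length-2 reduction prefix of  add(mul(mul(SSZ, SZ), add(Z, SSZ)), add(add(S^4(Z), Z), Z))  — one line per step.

Answer: after 2 steps: add(mul(S(add(Z, mul(SZ, SZ))), add(Z, SSZ)), add(add(S^4(Z), Z), Z))

Derivation:
  start: add(mul(mul(SSZ, SZ), add(Z, SSZ)), add(add(S^4(Z), Z), Z))
  step 1: add(mul(add(SZ, mul(SZ, SZ)), add(Z, SSZ)), add(add(S^4(Z), Z), Z))
  step 2: add(mul(S(add(Z, mul(SZ, SZ))), add(Z, SSZ)), add(add(S^4(Z), Z), Z))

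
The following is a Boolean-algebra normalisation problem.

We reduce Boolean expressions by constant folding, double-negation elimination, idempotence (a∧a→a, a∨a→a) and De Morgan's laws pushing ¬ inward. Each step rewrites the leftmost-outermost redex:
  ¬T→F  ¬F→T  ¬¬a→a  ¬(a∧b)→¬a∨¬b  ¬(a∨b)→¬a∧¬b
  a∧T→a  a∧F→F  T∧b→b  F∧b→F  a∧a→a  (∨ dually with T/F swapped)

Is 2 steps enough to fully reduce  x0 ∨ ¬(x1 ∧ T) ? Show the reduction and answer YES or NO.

  start: x0 ∨ ¬(x1 ∧ T)
  [1] x0 ∨ (¬x1 ∨ ¬T)
  [2] x0 ∨ (¬x1 ∨ F)

Answer: NO — after 2 steps the term is x0 ∨ (¬x1 ∨ F), not yet normal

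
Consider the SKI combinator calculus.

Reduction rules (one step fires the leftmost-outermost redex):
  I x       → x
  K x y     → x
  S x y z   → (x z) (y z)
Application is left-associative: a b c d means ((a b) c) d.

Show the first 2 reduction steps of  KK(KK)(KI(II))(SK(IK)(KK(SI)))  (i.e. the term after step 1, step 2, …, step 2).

Answer: after 2 steps: KI(II)

Working:
  start: KK(KK)(KI(II))(SK(IK)(KK(SI)))
  →1  K(KI(II))(SK(IK)(KK(SI)))
  →2  KI(II)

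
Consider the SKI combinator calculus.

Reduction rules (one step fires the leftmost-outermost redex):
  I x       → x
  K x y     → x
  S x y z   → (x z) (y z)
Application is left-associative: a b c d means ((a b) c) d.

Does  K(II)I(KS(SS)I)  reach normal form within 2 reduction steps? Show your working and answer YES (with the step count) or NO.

Answer: NO — after 2 steps the term is I(KS(SS)I), not yet normal

Working:
  start: K(II)I(KS(SS)I)
  step 1: II(KS(SS)I)
  step 2: I(KS(SS)I)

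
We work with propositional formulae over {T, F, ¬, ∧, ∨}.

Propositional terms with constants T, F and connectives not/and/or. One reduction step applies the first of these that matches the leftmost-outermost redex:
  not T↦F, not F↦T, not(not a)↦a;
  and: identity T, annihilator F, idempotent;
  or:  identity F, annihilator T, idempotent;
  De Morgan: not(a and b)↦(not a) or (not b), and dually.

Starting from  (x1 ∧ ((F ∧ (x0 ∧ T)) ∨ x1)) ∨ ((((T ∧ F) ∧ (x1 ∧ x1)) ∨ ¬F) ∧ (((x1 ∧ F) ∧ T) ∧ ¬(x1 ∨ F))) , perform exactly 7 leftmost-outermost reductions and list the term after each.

Answer: after 7 steps: x1 ∨ (T ∧ (((x1 ∧ F) ∧ T) ∧ ¬(x1 ∨ F)))

Reduction:
  start: (x1 ∧ ((F ∧ (x0 ∧ T)) ∨ x1)) ∨ ((((T ∧ F) ∧ (x1 ∧ x1)) ∨ ¬F) ∧ (((x1 ∧ F) ∧ T) ∧ ¬(x1 ∨ F)))
  [1] (x1 ∧ (F ∨ x1)) ∨ ((((T ∧ F) ∧ (x1 ∧ x1)) ∨ ¬F) ∧ (((x1 ∧ F) ∧ T) ∧ ¬(x1 ∨ F)))
  [2] (x1 ∧ x1) ∨ ((((T ∧ F) ∧ (x1 ∧ x1)) ∨ ¬F) ∧ (((x1 ∧ F) ∧ T) ∧ ¬(x1 ∨ F)))
  [3] x1 ∨ ((((T ∧ F) ∧ (x1 ∧ x1)) ∨ ¬F) ∧ (((x1 ∧ F) ∧ T) ∧ ¬(x1 ∨ F)))
  [4] x1 ∨ (((F ∧ (x1 ∧ x1)) ∨ ¬F) ∧ (((x1 ∧ F) ∧ T) ∧ ¬(x1 ∨ F)))
  [5] x1 ∨ ((F ∨ ¬F) ∧ (((x1 ∧ F) ∧ T) ∧ ¬(x1 ∨ F)))
  [6] x1 ∨ (¬F ∧ (((x1 ∧ F) ∧ T) ∧ ¬(x1 ∨ F)))
  [7] x1 ∨ (T ∧ (((x1 ∧ F) ∧ T) ∧ ¬(x1 ∨ F)))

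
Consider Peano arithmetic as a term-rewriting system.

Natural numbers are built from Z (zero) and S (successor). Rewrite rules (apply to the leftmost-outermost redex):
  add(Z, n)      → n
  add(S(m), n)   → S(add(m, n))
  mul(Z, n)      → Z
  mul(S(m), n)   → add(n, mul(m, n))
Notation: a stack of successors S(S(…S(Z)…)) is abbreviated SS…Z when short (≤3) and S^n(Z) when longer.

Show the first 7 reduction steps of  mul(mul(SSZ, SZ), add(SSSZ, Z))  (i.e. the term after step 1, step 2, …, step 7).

  start: mul(mul(SSZ, SZ), add(SSSZ, Z))
  [1] mul(add(SZ, mul(SZ, SZ)), add(SSSZ, Z))
  [2] mul(S(add(Z, mul(SZ, SZ))), add(SSSZ, Z))
  [3] add(add(SSSZ, Z), mul(add(Z, mul(SZ, SZ)), add(SSSZ, Z)))
  [4] add(S(add(SSZ, Z)), mul(add(Z, mul(SZ, SZ)), add(SSSZ, Z)))
  [5] S(add(add(SSZ, Z), mul(add(Z, mul(SZ, SZ)), add(SSSZ, Z))))
  [6] S(add(S(add(SZ, Z)), mul(add(Z, mul(SZ, SZ)), add(SSSZ, Z))))
  [7] S(S(add(add(SZ, Z), mul(add(Z, mul(SZ, SZ)), add(SSSZ, Z)))))

Answer: after 7 steps: S(S(add(add(SZ, Z), mul(add(Z, mul(SZ, SZ)), add(SSSZ, Z)))))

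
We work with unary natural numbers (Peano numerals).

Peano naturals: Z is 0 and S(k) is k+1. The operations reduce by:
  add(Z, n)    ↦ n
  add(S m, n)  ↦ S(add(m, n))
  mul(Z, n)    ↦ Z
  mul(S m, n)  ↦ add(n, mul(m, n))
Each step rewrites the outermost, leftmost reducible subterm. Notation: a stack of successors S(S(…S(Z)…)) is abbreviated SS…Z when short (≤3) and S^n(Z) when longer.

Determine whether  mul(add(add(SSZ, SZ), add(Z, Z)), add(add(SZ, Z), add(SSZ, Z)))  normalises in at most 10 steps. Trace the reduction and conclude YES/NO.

  start: mul(add(add(SSZ, SZ), add(Z, Z)), add(add(SZ, Z), add(SSZ, Z)))
  step 1: mul(add(S(add(SZ, SZ)), add(Z, Z)), add(add(SZ, Z), add(SSZ, Z)))
  step 2: mul(S(add(add(SZ, SZ), add(Z, Z))), add(add(SZ, Z), add(SSZ, Z)))
  step 3: add(add(add(SZ, Z), add(SSZ, Z)), mul(add(add(SZ, SZ), add(Z, Z)), add(add(SZ, Z), add(SSZ, Z))))
  step 4: add(add(S(add(Z, Z)), add(SSZ, Z)), mul(add(add(SZ, SZ), add(Z, Z)), add(add(SZ, Z), add(SSZ, Z))))
  step 5: add(S(add(add(Z, Z), add(SSZ, Z))), mul(add(add(SZ, SZ), add(Z, Z)), add(add(SZ, Z), add(SSZ, Z))))
  step 6: S(add(add(add(Z, Z), add(SSZ, Z)), mul(add(add(SZ, SZ), add(Z, Z)), add(add(SZ, Z), add(SSZ, Z)))))
  step 7: S(add(add(Z, add(SSZ, Z)), mul(add(add(SZ, SZ), add(Z, Z)), add(add(SZ, Z), add(SSZ, Z)))))
  step 8: S(add(add(SSZ, Z), mul(add(add(SZ, SZ), add(Z, Z)), add(add(SZ, Z), add(SSZ, Z)))))
  step 9: S(add(S(add(SZ, Z)), mul(add(add(SZ, SZ), add(Z, Z)), add(add(SZ, Z), add(SSZ, Z)))))
  step 10: S(S(add(add(SZ, Z), mul(add(add(SZ, SZ), add(Z, Z)), add(add(SZ, Z), add(SSZ, Z))))))

Answer: NO — after 10 steps the term is S(S(add(add(SZ, Z), mul(add(add(SZ, SZ), add(Z, Z)), add(add(SZ, Z), add(SSZ, Z)))))), not yet normal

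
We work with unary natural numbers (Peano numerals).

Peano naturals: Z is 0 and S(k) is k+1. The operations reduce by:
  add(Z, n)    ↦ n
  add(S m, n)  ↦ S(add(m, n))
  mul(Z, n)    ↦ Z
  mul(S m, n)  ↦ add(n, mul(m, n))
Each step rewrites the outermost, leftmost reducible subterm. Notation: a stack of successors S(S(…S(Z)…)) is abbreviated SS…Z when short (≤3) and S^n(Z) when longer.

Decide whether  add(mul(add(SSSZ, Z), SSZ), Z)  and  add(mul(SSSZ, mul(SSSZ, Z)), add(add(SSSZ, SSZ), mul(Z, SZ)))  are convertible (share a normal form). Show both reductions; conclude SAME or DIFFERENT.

Term A:
  start: add(mul(add(SSSZ, Z), SSZ), Z)
  →1  add(mul(S(add(SSZ, Z)), SSZ), Z)
  →2  add(add(SSZ, mul(add(SSZ, Z), SSZ)), Z)
  →3  add(S(add(SZ, mul(add(SSZ, Z), SSZ))), Z)
  →4  S(add(add(SZ, mul(add(SSZ, Z), SSZ)), Z))
  →5  S(add(S(add(Z, mul(add(SSZ, Z), SSZ))), Z))
  →6  S(S(add(add(Z, mul(add(SSZ, Z), SSZ)), Z)))
  →7  S(S(add(mul(add(SSZ, Z), SSZ), Z)))
  →8  S(S(add(mul(S(add(SZ, Z)), SSZ), Z)))
  →9  S(S(add(add(SSZ, mul(add(SZ, Z), SSZ)), Z)))
  →10  S(S(add(S(add(SZ, mul(add(SZ, Z), SSZ))), Z)))
  →11  S(S(S(add(add(SZ, mul(add(SZ, Z), SSZ)), Z))))
  →12  S(S(S(add(S(add(Z, mul(add(SZ, Z), SSZ))), Z))))
  →13  S(S(S(S(add(add(Z, mul(add(SZ, Z), SSZ)), Z)))))
  →14  S(S(S(S(add(mul(add(SZ, Z), SSZ), Z)))))
  →15  S(S(S(S(add(mul(S(add(Z, Z)), SSZ), Z)))))
  →16  S(S(S(S(add(add(SSZ, mul(add(Z, Z), SSZ)), Z)))))
  →17  S(S(S(S(add(S(add(SZ, mul(add(Z, Z), SSZ))), Z)))))
  →18  S(S(S(S(S(add(add(SZ, mul(add(Z, Z), SSZ)), Z))))))
  →19  S(S(S(S(S(add(S(add(Z, mul(add(Z, Z), SSZ))), Z))))))
  →20  S(S(S(S(S(S(add(add(Z, mul(add(Z, Z), SSZ)), Z)))))))
  →21  S(S(S(S(S(S(add(mul(add(Z, Z), SSZ), Z)))))))
  →22  S(S(S(S(S(S(add(mul(Z, SSZ), Z)))))))
  →23  S(S(S(S(S(S(add(Z, Z)))))))
  →24  S^6(Z)

Term B:
  start: add(mul(SSSZ, mul(SSSZ, Z)), add(add(SSSZ, SSZ), mul(Z, SZ)))
  →1  add(add(mul(SSSZ, Z), mul(SSZ, mul(SSSZ, Z))), add(add(SSSZ, SSZ), mul(Z, SZ)))
  →2  add(add(add(Z, mul(SSZ, Z)), mul(SSZ, mul(SSSZ, Z))), add(add(SSSZ, SSZ), mul(Z, SZ)))
  →3  add(add(mul(SSZ, Z), mul(SSZ, mul(SSSZ, Z))), add(add(SSSZ, SSZ), mul(Z, SZ)))
  →4  add(add(add(Z, mul(SZ, Z)), mul(SSZ, mul(SSSZ, Z))), add(add(SSSZ, SSZ), mul(Z, SZ)))
  →5  add(add(mul(SZ, Z), mul(SSZ, mul(SSSZ, Z))), add(add(SSSZ, SSZ), mul(Z, SZ)))
  →6  add(add(add(Z, mul(Z, Z)), mul(SSZ, mul(SSSZ, Z))), add(add(SSSZ, SSZ), mul(Z, SZ)))
  →7  add(add(mul(Z, Z), mul(SSZ, mul(SSSZ, Z))), add(add(SSSZ, SSZ), mul(Z, SZ)))
  →8  add(add(Z, mul(SSZ, mul(SSSZ, Z))), add(add(SSSZ, SSZ), mul(Z, SZ)))
  →9  add(mul(SSZ, mul(SSSZ, Z)), add(add(SSSZ, SSZ), mul(Z, SZ)))
  →10  add(add(mul(SSSZ, Z), mul(SZ, mul(SSSZ, Z))), add(add(SSSZ, SSZ), mul(Z, SZ)))
  →11  add(add(add(Z, mul(SSZ, Z)), mul(SZ, mul(SSSZ, Z))), add(add(SSSZ, SSZ), mul(Z, SZ)))
  →12  add(add(mul(SSZ, Z), mul(SZ, mul(SSSZ, Z))), add(add(SSSZ, SSZ), mul(Z, SZ)))
  →13  add(add(add(Z, mul(SZ, Z)), mul(SZ, mul(SSSZ, Z))), add(add(SSSZ, SSZ), mul(Z, SZ)))
  →14  add(add(mul(SZ, Z), mul(SZ, mul(SSSZ, Z))), add(add(SSSZ, SSZ), mul(Z, SZ)))
  →15  add(add(add(Z, mul(Z, Z)), mul(SZ, mul(SSSZ, Z))), add(add(SSSZ, SSZ), mul(Z, SZ)))
  →16  add(add(mul(Z, Z), mul(SZ, mul(SSSZ, Z))), add(add(SSSZ, SSZ), mul(Z, SZ)))
  →17  add(add(Z, mul(SZ, mul(SSSZ, Z))), add(add(SSSZ, SSZ), mul(Z, SZ)))
  →18  add(mul(SZ, mul(SSSZ, Z)), add(add(SSSZ, SSZ), mul(Z, SZ)))
  →19  add(add(mul(SSSZ, Z), mul(Z, mul(SSSZ, Z))), add(add(SSSZ, SSZ), mul(Z, SZ)))
  →20  add(add(add(Z, mul(SSZ, Z)), mul(Z, mul(SSSZ, Z))), add(add(SSSZ, SSZ), mul(Z, SZ)))
  →21  add(add(mul(SSZ, Z), mul(Z, mul(SSSZ, Z))), add(add(SSSZ, SSZ), mul(Z, SZ)))
  →22  add(add(add(Z, mul(SZ, Z)), mul(Z, mul(SSSZ, Z))), add(add(SSSZ, SSZ), mul(Z, SZ)))
  →23  add(add(mul(SZ, Z), mul(Z, mul(SSSZ, Z))), add(add(SSSZ, SSZ), mul(Z, SZ)))
  →24  add(add(add(Z, mul(Z, Z)), mul(Z, mul(SSSZ, Z))), add(add(SSSZ, SSZ), mul(Z, SZ)))
  →25  add(add(mul(Z, Z), mul(Z, mul(SSSZ, Z))), add(add(SSSZ, SSZ), mul(Z, SZ)))
  →26  add(add(Z, mul(Z, mul(SSSZ, Z))), add(add(SSSZ, SSZ), mul(Z, SZ)))
  →27  add(mul(Z, mul(SSSZ, Z)), add(add(SSSZ, SSZ), mul(Z, SZ)))
  →28  add(Z, add(add(SSSZ, SSZ), mul(Z, SZ)))
  →29  add(add(SSSZ, SSZ), mul(Z, SZ))
  →30  add(S(add(SSZ, SSZ)), mul(Z, SZ))
  →31  S(add(add(SSZ, SSZ), mul(Z, SZ)))
  →32  S(add(S(add(SZ, SSZ)), mul(Z, SZ)))
  →33  S(S(add(add(SZ, SSZ), mul(Z, SZ))))
  →34  S(S(add(S(add(Z, SSZ)), mul(Z, SZ))))
  →35  S(S(S(add(add(Z, SSZ), mul(Z, SZ)))))
  →36  S(S(S(add(SSZ, mul(Z, SZ)))))
  →37  S(S(S(S(add(SZ, mul(Z, SZ))))))
  →38  S(S(S(S(S(add(Z, mul(Z, SZ)))))))
  →39  S(S(S(S(S(mul(Z, SZ))))))
  →40  S^5(Z)

Answer: DIFFERENT — A ⇓ S^6(Z), B ⇓ S^5(Z)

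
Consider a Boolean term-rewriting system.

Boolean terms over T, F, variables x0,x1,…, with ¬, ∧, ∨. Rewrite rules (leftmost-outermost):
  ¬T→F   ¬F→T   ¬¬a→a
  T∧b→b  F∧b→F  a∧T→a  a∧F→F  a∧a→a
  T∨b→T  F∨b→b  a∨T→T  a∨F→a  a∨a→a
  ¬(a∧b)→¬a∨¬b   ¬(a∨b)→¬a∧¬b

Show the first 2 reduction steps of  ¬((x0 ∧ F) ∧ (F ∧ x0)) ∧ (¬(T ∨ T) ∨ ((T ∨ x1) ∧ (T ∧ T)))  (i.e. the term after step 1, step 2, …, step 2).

Answer: after 2 steps: ((¬x0 ∨ ¬F) ∨ ¬(F ∧ x0)) ∧ (¬(T ∨ T) ∨ ((T ∨ x1) ∧ (T ∧ T)))

Working:
  start: ¬((x0 ∧ F) ∧ (F ∧ x0)) ∧ (¬(T ∨ T) ∨ ((T ∨ x1) ∧ (T ∧ T)))
  [1] (¬(x0 ∧ F) ∨ ¬(F ∧ x0)) ∧ (¬(T ∨ T) ∨ ((T ∨ x1) ∧ (T ∧ T)))
  [2] ((¬x0 ∨ ¬F) ∨ ¬(F ∧ x0)) ∧ (¬(T ∨ T) ∨ ((T ∨ x1) ∧ (T ∧ T)))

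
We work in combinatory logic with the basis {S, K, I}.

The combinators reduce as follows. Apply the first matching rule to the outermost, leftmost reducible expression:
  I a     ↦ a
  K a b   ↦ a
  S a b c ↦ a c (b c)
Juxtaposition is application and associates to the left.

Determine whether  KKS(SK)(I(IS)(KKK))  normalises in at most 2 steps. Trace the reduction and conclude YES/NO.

Answer: YES — reaches normal form SK in 2 ≤ 2 steps

Derivation:
  start: KKS(SK)(I(IS)(KKK))
  →1  K(SK)(I(IS)(KKK))
  →2  SK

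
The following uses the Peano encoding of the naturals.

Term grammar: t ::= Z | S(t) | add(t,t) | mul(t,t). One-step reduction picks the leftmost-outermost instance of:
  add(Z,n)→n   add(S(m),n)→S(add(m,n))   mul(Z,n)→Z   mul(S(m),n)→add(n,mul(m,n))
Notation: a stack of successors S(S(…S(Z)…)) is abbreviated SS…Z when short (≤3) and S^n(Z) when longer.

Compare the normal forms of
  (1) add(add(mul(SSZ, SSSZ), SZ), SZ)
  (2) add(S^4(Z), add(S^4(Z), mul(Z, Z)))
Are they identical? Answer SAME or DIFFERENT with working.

Term A:
  start: add(add(mul(SSZ, SSSZ), SZ), SZ)
  [1] add(add(add(SSSZ, mul(SZ, SSSZ)), SZ), SZ)
  [2] add(add(S(add(SSZ, mul(SZ, SSSZ))), SZ), SZ)
  [3] add(S(add(add(SSZ, mul(SZ, SSSZ)), SZ)), SZ)
  [4] S(add(add(add(SSZ, mul(SZ, SSSZ)), SZ), SZ))
  [5] S(add(add(S(add(SZ, mul(SZ, SSSZ))), SZ), SZ))
  [6] S(add(S(add(add(SZ, mul(SZ, SSSZ)), SZ)), SZ))
  [7] S(S(add(add(add(SZ, mul(SZ, SSSZ)), SZ), SZ)))
  [8] S(S(add(add(S(add(Z, mul(SZ, SSSZ))), SZ), SZ)))
  [9] S(S(add(S(add(add(Z, mul(SZ, SSSZ)), SZ)), SZ)))
  [10] S(S(S(add(add(add(Z, mul(SZ, SSSZ)), SZ), SZ))))
  [11] S(S(S(add(add(mul(SZ, SSSZ), SZ), SZ))))
  [12] S(S(S(add(add(add(SSSZ, mul(Z, SSSZ)), SZ), SZ))))
  [13] S(S(S(add(add(S(add(SSZ, mul(Z, SSSZ))), SZ), SZ))))
  [14] S(S(S(add(S(add(add(SSZ, mul(Z, SSSZ)), SZ)), SZ))))
  [15] S(S(S(S(add(add(add(SSZ, mul(Z, SSSZ)), SZ), SZ)))))
  [16] S(S(S(S(add(add(S(add(SZ, mul(Z, SSSZ))), SZ), SZ)))))
  [17] S(S(S(S(add(S(add(add(SZ, mul(Z, SSSZ)), SZ)), SZ)))))
  [18] S(S(S(S(S(add(add(add(SZ, mul(Z, SSSZ)), SZ), SZ))))))
  [19] S(S(S(S(S(add(add(S(add(Z, mul(Z, SSSZ))), SZ), SZ))))))
  [20] S(S(S(S(S(add(S(add(add(Z, mul(Z, SSSZ)), SZ)), SZ))))))
  [21] S(S(S(S(S(S(add(add(add(Z, mul(Z, SSSZ)), SZ), SZ)))))))
  [22] S(S(S(S(S(S(add(add(mul(Z, SSSZ), SZ), SZ)))))))
  [23] S(S(S(S(S(S(add(add(Z, SZ), SZ)))))))
  [24] S(S(S(S(S(S(add(SZ, SZ)))))))
  [25] S(S(S(S(S(S(S(add(Z, SZ))))))))
  [26] S^8(Z)

Term B:
  start: add(S^4(Z), add(S^4(Z), mul(Z, Z)))
  [1] S(add(SSSZ, add(S^4(Z), mul(Z, Z))))
  [2] S(S(add(SSZ, add(S^4(Z), mul(Z, Z)))))
  [3] S(S(S(add(SZ, add(S^4(Z), mul(Z, Z))))))
  [4] S(S(S(S(add(Z, add(S^4(Z), mul(Z, Z)))))))
  [5] S(S(S(S(add(S^4(Z), mul(Z, Z))))))
  [6] S(S(S(S(S(add(SSSZ, mul(Z, Z)))))))
  [7] S(S(S(S(S(S(add(SSZ, mul(Z, Z))))))))
  [8] S(S(S(S(S(S(S(add(SZ, mul(Z, Z)))))))))
  [9] S(S(S(S(S(S(S(S(add(Z, mul(Z, Z))))))))))
  [10] S(S(S(S(S(S(S(S(mul(Z, Z)))))))))
  [11] S^8(Z)

Answer: SAME — A ⇓ S^8(Z), B ⇓ S^8(Z)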